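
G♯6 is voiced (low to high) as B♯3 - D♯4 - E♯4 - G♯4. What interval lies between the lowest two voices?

m3

Those voices are B♯3 and D♯4.
3 letter names make it a third; at 3 semitones (a half step narrower than major) the quality is minor.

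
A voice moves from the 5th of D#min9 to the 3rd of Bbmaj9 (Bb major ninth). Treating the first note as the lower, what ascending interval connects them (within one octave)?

D#min9 has A# as its 5th, and Bbmaj9 (Bb major ninth) has D as its 3rd.
4 letter names make it a fourth; at 4 semitones (a half step narrower than perfect) the quality is diminished.

diminished fourth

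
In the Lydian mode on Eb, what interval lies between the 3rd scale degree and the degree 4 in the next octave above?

Eb lydian: Eb F G A Bb C D.
So we need the interval from G up to A.
G up to A spans 9 letter names and 14 semitones — a major ninth.

major ninth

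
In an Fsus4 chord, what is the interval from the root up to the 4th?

perfect fourth

The chord tones of Fsus4 (F sus4) are F, Bb, C.
The root is F and the 4th is Bb.
From F to Bb is 5 semitones, exactly the perfect fourth.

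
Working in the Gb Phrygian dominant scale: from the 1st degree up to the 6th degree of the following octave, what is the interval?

minor thirteenth

Gb phrygian dominant: Gb Abb Bb Cb Db Ebb Fb.
That puts Gb below Ebb.
From Gb to Ebb: 20 semitones over a thirteenth = minor.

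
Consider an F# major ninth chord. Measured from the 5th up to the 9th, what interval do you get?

Spelling the chord: F#, A#, C#, E#, G#.
That puts C# below G#.
From C# to G# is 7 semitones, exactly the perfect fifth.

P5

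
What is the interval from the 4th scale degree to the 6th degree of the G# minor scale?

Spelling the G# minor scale: G# A# B C# D# E F#.
4th scale degree = C#; 6th degree = E.
From C# to E: 3 semitones over a third = minor.

minor 3rd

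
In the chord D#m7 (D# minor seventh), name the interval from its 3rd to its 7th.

perfect 5th

Spelling the chord: D#–F#–A#–C#.
That puts F# below C#.
From F# to C# is 7 semitones, exactly the perfect fifth.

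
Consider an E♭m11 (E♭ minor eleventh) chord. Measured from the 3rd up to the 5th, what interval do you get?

major third

E♭m11: E♭, G♭, B♭, D♭, F, A♭.
The 3rd is G♭ and the 5th is B♭.
From G♭ to B♭ is 4 semitones, exactly the major third.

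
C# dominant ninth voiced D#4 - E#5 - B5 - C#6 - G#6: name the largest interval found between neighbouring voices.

Adjacent intervals: D#4→E#5 = major ninth; E#5→B5 = diminished fifth; B5→C#6 = major second; C#6→G#6 = perfect fifth.
The largest is D#4 to E#5, a major ninth (14 semitones).

major 9th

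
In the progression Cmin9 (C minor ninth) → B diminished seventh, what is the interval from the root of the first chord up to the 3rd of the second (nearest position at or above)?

M2

Cmin9 (C minor ninth) has C as its root, and B diminished seventh has D as its 3rd.
Counting 2 letters and 2 half steps from C gives a major second.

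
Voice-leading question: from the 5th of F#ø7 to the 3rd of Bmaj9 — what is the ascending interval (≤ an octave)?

augmented second

The 5th of F#ø7 is C; the 3rd of Bmaj9 is D#.
2 letter names make it a second; at 3 semitones (a half step wider than major) the quality is augmented.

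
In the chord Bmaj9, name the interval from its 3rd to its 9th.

Bmaj9 (B major ninth): B–D#–F#–A#–C#.
3rd = D#; 9th = C#.
D# up to C# is 10 semitones, a half step narrower than a major seventh, so the interval is minor.

minor seventh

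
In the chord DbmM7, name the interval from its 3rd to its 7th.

Spelling the chord: Db-Fb-Ab-C.
The 3rd is Fb and the 7th is C.
Fb up to C is 8 semitones, a half step wider than a perfect fifth, so the interval is augmented.

A5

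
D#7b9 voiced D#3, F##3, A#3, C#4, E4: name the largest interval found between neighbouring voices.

major third

Adjacent intervals: D#3→F##3 = major third; F##3→A#3 = minor third; A#3→C#4 = minor third; C#4→E4 = minor third.
The largest is D#3 to F##3, a major third (4 semitones).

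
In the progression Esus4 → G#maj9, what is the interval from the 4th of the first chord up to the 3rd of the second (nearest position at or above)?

The 4th of Esus4 is A; the 3rd of G#maj9 is B#.
From A to B#: 3 semitones over a second = augmented.

augmented 2nd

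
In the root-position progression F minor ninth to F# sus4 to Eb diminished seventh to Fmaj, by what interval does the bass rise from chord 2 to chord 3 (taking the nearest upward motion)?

The roots are F# and Eb.
7 letter names make it a seventh; at 9 semitones (a whole step narrower than major) the quality is diminished.

d7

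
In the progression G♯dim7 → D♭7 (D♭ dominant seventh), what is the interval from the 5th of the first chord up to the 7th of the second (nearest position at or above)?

The 5th of G♯dim7 is D; the 7th of D♭7 (D♭ dominant seventh) is C♭.
D up to C♭ is 9 semitones, a whole step narrower than a major seventh, so the interval is diminished.

diminished seventh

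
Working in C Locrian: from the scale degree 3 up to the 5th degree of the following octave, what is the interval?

minor tenth

C locrian: C D♭ E♭ F G♭ A♭ B♭.
The scale degree 3 is E♭ and the scale degree 5 (up an octave) is G♭.
From E♭ to G♭: 15 semitones over a tenth = minor.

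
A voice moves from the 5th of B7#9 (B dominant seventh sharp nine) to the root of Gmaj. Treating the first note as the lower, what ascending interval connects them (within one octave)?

minor second

The 5th of B7#9 (B dominant seventh sharp nine) is F#; the root of Gmaj is G.
F# up to G is 1 semitone, a half step narrower than a major second, so the interval is minor.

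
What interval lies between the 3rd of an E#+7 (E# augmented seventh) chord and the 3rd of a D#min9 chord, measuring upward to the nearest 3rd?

d7

The 3rd of E#+7 (E# augmented seventh) is G##; the 3rd of D#min9 is F#.
From G## to F#: 9 semitones over a seventh = diminished.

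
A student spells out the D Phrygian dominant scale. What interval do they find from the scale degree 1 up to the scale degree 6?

Spelling the D Phrygian dominant scale: D Eb F# G A Bb C.
The scale degree 1 is D and the 6th degree is Bb.
D up to Bb is 8 semitones, a half step narrower than a major sixth, so the interval is minor.

minor sixth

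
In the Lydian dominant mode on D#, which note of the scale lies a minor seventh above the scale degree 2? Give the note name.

The scale is D# E# F## G## A# B# C#.
The scale degree 2 is E#; a minor seventh above that is D# — scale degree 1.

D#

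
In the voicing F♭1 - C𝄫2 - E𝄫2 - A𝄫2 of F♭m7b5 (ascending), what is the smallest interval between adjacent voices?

major third

Adjacent intervals: F♭1→C𝄫2 = diminished fifth; C𝄫2→E𝄫2 = major third; E𝄫2→A𝄫2 = perfect fourth.
The smallest is C𝄫2 to E𝄫2, a major third (4 semitones).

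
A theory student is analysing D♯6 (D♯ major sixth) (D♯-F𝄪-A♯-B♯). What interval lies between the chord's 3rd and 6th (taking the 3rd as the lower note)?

That puts F𝄪 below B♯.
From F𝄪 to B♯ is 5 semitones, exactly the perfect fourth.

P4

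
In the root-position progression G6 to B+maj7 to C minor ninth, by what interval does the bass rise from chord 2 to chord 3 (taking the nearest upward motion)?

minor second

The roots are B and C.
From B to C: 1 semitone over a second = minor.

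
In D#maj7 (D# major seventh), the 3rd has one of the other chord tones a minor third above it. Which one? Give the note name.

Spelling the chord: D#-F##-A#-C##.
The 3rd is F##. A minor third above F## is A#.
A# is the chord's 5th.

A#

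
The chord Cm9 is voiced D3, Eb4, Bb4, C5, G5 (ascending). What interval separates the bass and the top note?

perfect 18th

The outer voices are D3 and G5.
D up to G spans 18 letter names and 29 semitones — a perfect 18th.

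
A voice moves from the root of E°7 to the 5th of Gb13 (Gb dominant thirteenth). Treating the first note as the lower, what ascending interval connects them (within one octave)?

The root of E°7 is E; the 5th of Gb13 (Gb dominant thirteenth) is Db.
7 letter names make it a seventh; at 9 semitones (a whole step narrower than major) the quality is diminished.

diminished seventh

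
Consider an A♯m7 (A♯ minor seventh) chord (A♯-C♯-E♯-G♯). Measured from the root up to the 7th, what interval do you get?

minor seventh

Root = A♯; 7th = G♯.
7 letter names make it a seventh; at 10 semitones (a half step narrower than major) the quality is minor.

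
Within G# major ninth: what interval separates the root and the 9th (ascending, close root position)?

G#maj9 is spelled G#-B#-D#-F##-A#.
Root = G#; 9th = A#.
G# up to A# spans 9 letter names and 14 semitones — a major ninth.

major ninth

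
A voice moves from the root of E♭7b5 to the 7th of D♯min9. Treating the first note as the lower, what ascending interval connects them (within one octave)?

augmented 6th

The root of E♭7b5 is E♭; the 7th of D♯min9 is C♯.
E♭ up to C♯ is 10 semitones, a half step wider than a major sixth, so the interval is augmented.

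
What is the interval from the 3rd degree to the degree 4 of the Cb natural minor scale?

major second

The scale runs Cb Db Ebb Fb Gb Abb Bbb.
3rd degree = Ebb; 4th degree = Fb.
Ebb up to Fb spans 2 letter names and 2 semitones — a major second.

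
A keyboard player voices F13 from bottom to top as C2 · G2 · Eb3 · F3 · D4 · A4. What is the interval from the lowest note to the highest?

major 20th

The outer voices are C2 and A4.
Counting 20 letters and 33 half steps from C gives a major 20th.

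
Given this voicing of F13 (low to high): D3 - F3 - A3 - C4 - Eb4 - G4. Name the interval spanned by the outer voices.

P11

The outer voices are D3 and G4.
Counting 11 letters and 17 half steps from D gives a perfect eleventh.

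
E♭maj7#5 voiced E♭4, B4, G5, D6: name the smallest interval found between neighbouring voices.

perfect fifth

Adjacent intervals: E♭4→B4 = augmented fifth; B4→G5 = minor sixth; G5→D6 = perfect fifth.
The smallest is G5 to D6, a perfect fifth (7 semitones).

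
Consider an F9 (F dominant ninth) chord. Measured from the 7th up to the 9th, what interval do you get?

F9: F-A-C-E♭-G.
So we need the interval from E♭ up to G.
From E♭ to G is 4 semitones, exactly the major third.

M3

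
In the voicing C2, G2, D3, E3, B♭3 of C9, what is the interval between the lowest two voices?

perfect fifth

Those voices are C2 and G2.
Counting 5 letters and 7 half steps from C gives a perfect fifth.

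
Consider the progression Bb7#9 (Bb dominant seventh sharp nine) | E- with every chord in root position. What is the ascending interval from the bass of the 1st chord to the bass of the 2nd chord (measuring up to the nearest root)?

The roots are Bb and E.
4 letter names make it a fourth; at 6 semitones (a half step wider than perfect) the quality is augmented.

augmented fourth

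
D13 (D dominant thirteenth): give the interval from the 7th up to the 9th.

D13 (D dominant thirteenth): D, F#, A, C, E, B.
That puts C below E.
C up to E spans 3 letter names and 4 semitones — a major third.

major third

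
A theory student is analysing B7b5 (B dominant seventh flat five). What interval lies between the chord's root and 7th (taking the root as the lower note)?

B7b5 (B dominant seventh flat five): B D# F A.
That puts B below A.
B up to A is 10 semitones, a half step narrower than a major seventh, so the interval is minor.

m7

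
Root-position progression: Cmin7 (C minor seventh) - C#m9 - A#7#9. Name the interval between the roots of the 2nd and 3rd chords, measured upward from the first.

The roots are C# and A#.
Counting 6 letters and 9 half steps from C# gives a major sixth.

major 6th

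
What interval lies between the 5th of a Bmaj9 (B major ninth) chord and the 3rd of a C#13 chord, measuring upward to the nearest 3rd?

major seventh

The 5th of Bmaj9 (B major ninth) is F#; the 3rd of C#13 is E#.
F# up to E# spans 7 letter names and 11 semitones — a major seventh.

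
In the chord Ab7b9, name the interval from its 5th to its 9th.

Spelling the chord: Ab C Eb Gb Bbb.
That puts Eb below Bbb.
5 letter names make it a fifth; at 6 semitones (a half step narrower than perfect) the quality is diminished.

d5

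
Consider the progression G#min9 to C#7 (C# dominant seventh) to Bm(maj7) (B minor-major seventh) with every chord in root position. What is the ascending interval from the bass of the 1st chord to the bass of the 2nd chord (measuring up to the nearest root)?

The roots are G# and C#.
G# up to C# spans 4 letter names and 5 semitones — a perfect fourth.

P4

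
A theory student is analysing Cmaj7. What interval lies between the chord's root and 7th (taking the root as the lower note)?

C major seventh: C–E–G–B.
Root = C; 7th = B.
C up to B spans 7 letter names and 11 semitones — a major seventh.

major seventh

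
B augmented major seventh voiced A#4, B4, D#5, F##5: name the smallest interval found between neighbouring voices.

minor 2nd

Adjacent intervals: A#4→B4 = minor second; B4→D#5 = major third; D#5→F##5 = major third.
The smallest is A#4 to B4, a minor second (1 semitone).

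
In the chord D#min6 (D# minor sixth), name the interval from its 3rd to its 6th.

Spelling the chord: D# F# A# B#.
3rd = F#; 6th = B#.
From F# to B#: 6 semitones over a fourth = augmented.

augmented fourth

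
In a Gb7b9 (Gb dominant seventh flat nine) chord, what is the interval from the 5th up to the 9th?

diminished fifth

Spelling the chord: Gb-Bb-Db-Fb-Abb.
That puts Db below Abb.
Db up to Abb is 6 semitones, a half step narrower than a perfect fifth, so the interval is diminished.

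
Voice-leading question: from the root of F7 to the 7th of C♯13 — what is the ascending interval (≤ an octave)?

The root of F7 is F; the 7th of C♯13 is B.
From F to B: 6 semitones over a fourth = augmented.

A4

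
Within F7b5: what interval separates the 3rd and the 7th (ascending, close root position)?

F7b5 (F dominant seventh flat five): F, A, C♭, E♭.
The 3rd is A and the 7th is E♭.
5 letter names make it a fifth; at 6 semitones (a half step narrower than perfect) the quality is diminished.
This 3–7 tritone is the characteristic tension at the heart of the dominant sound.

diminished fifth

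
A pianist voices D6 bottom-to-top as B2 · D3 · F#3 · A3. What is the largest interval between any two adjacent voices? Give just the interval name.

major third

Adjacent intervals: B2→D3 = minor third; D3→F#3 = major third; F#3→A3 = minor third.
The largest is D3 to F#3, a major third (4 semitones).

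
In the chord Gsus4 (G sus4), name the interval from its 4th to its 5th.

major second

The chord tones of Gsus4 (G sus4) are G, C, D.
The 4th is C and the 5th is D.
C up to D spans 2 letter names and 2 semitones — a major second.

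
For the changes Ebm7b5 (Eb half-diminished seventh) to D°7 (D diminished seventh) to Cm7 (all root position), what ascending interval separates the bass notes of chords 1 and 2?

major 7th

The roots are Eb and D.
From Eb to D is 11 semitones, exactly the major seventh.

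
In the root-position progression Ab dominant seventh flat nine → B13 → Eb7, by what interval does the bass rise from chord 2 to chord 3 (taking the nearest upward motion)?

The roots are B and Eb.
B up to Eb is 4 semitones, a half step narrower than a perfect fourth, so the interval is diminished.

diminished fourth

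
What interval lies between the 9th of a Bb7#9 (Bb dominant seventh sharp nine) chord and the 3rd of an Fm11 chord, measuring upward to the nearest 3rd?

Bb7#9 (Bb dominant seventh sharp nine) has C# as its 9th, and Fm11 has Ab as its 3rd.
From C# to Ab: 7 semitones over a sixth = diminished.

diminished sixth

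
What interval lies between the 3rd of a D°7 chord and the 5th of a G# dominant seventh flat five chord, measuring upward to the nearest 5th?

major sixth

D°7 has F as its 3rd, and G# dominant seventh flat five has D as its 5th.
From F to D is 9 semitones, exactly the major sixth.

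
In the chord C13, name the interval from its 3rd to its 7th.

diminished fifth

C13 (C dominant thirteenth): C-E-G-Bb-D-A.
The 3rd is E and the 7th is Bb.
From E to Bb: 6 semitones over a fifth = diminished.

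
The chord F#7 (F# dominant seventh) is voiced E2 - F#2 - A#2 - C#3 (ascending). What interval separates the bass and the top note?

The outer voices are E2 and C#3.
Counting 6 letters and 9 half steps from E gives a major sixth.

M6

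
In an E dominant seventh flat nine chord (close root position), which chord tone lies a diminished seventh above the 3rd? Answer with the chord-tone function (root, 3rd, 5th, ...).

Spelling the chord: E G# B D F.
The 3rd is G#. A diminished seventh above G# is F.
F is the chord's 9th.

9th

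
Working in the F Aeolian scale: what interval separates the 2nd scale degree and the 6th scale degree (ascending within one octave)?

F natural minor: F G A♭ B♭ C D♭ E♭.
That puts G below D♭.
G up to D♭ is 6 semitones, a half step narrower than a perfect fifth, so the interval is diminished.

diminished fifth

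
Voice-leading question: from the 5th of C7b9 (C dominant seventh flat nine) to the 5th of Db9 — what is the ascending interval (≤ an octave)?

minor second

C7b9 (C dominant seventh flat nine) has G as its 5th, and Db9 has Ab as its 5th.
2 letter names make it a second; at 1 semitone (a half step narrower than major) the quality is minor.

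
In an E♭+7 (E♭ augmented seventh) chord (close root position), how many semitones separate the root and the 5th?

8

E♭7#5 is spelled E♭ G B D♭.
E♭ to B is an augmented fifth: 8 semitones.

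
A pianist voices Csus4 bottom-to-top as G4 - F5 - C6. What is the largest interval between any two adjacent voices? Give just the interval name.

minor seventh

Adjacent intervals: G4→F5 = minor seventh; F5→C6 = perfect fifth.
The largest is G4 to F5, a minor seventh (10 semitones).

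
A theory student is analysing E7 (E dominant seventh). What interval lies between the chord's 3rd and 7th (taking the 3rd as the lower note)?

Spelling the chord: E, G♯, B, D.
So we need the interval from G♯ up to D.
From G♯ to D: 6 semitones over a fifth = diminished.
That tritone between 3rd and 7th is what gives the dominant seventh its pull toward resolution.

diminished 5th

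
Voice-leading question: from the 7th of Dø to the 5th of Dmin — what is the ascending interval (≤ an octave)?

major 6th

The 7th of Dø is C; the 5th of Dmin is A.
Counting 6 letters and 9 half steps from C gives a major sixth.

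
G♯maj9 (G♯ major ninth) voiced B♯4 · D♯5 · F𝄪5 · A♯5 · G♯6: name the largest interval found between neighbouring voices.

minor seventh

Adjacent intervals: B♯4→D♯5 = minor third; D♯5→F𝄪5 = major third; F𝄪5→A♯5 = minor third; A♯5→G♯6 = minor seventh.
The largest is A♯5 to G♯6, a minor seventh (10 semitones).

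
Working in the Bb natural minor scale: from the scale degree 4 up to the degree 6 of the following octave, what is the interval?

minor tenth

Spelling the Bb natural minor scale: Bb C Db Eb F Gb Ab.
The scale degree 4 is Eb and the scale degree 6 (up an octave) is Gb.
Eb up to Gb is 15 semitones, a half step narrower than a major tenth, so the interval is minor.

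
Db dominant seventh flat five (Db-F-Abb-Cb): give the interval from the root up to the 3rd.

That puts Db below F.
From Db to F is 4 semitones, exactly the major third.

M3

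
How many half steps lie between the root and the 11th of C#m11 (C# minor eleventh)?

17

Spelling the chord: C# E G# B D# F#.
C# to F# is a perfect eleventh: 17 semitones.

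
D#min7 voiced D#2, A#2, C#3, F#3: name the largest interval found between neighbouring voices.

perfect fifth

Adjacent intervals: D#2→A#2 = perfect fifth; A#2→C#3 = minor third; C#3→F#3 = perfect fourth.
The largest is D#2 to A#2, a perfect fifth (7 semitones).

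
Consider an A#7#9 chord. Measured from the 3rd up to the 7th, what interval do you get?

A#7#9: A#–C##–E#–G#–B##.
3rd = C##; 7th = G#.
5 letter names make it a fifth; at 6 semitones (a half step narrower than perfect) the quality is diminished.
That tritone between 3rd and 7th is what gives the dominant seventh its pull toward resolution.

diminished 5th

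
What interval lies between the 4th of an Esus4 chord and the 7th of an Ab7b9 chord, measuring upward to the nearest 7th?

The 4th of Esus4 is A; the 7th of Ab7b9 is Gb.
A up to Gb is 9 semitones, a whole step narrower than a major seventh, so the interval is diminished.

diminished 7th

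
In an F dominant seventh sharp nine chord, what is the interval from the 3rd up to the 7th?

diminished fifth

The chord tones of F dominant seventh sharp nine are F, A, C, Eb, G#.
3rd = A; 7th = Eb.
5 letter names make it a fifth; at 6 semitones (a half step narrower than perfect) the quality is diminished.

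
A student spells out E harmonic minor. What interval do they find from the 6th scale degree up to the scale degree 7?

E harmonic minor: E F♯ G A B C D♯.
The 6th scale degree is C and the scale degree 7 is D♯.
C up to D♯ is 3 semitones, a half step wider than a major second, so the interval is augmented.

augmented second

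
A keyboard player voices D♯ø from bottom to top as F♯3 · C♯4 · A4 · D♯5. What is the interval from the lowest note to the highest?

major thirteenth

The outer voices are F♯3 and D♯5.
F♯ up to D♯ spans 13 letter names and 21 semitones — a major thirteenth.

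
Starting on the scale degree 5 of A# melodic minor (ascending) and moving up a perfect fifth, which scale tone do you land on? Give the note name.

B#

The scale is A# B# C# D# E# F## G##.
The scale degree 5 is E#; a perfect fifth above that is B# — scale degree 2.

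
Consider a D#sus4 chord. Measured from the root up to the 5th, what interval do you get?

perfect fifth

The chord tones of D#sus4 (D# sus4) are D#-G#-A#.
Root = D#; 5th = A#.
Counting 5 letters and 7 half steps from D# gives a perfect fifth.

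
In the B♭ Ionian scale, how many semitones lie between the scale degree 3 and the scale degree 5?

3

The scale is B♭ C D E♭ F G A.
D up to F is a minor third — 3 semitones.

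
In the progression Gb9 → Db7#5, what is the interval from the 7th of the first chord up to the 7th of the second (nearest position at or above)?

The 7th of Gb9 is Fb; the 7th of Db7#5 is Cb.
Fb up to Cb spans 5 letter names and 7 semitones — a perfect fifth.

perfect fifth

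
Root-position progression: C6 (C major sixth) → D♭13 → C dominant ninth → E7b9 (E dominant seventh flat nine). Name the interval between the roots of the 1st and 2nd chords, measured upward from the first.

The roots are C and D♭.
C up to D♭ is 1 semitone, a half step narrower than a major second, so the interval is minor.

minor second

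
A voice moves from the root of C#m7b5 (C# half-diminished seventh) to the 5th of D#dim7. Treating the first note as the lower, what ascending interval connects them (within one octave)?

minor 6th

The root of C#m7b5 (C# half-diminished seventh) is C#; the 5th of D#dim7 is A.
C# up to A is 8 semitones, a half step narrower than a major sixth, so the interval is minor.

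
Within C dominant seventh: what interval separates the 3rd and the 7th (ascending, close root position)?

Spelling the chord: C-E-G-B♭.
So we need the interval from E up to B♭.
5 letter names make it a fifth; at 6 semitones (a half step narrower than perfect) the quality is diminished.

diminished fifth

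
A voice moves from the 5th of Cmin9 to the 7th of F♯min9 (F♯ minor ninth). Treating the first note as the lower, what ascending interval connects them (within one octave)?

Cmin9 has G as its 5th, and F♯min9 (F♯ minor ninth) has E as its 7th.
G up to E spans 6 letter names and 9 semitones — a major sixth.

major sixth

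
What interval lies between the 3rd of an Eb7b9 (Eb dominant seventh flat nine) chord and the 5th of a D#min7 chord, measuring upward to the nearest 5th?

The 3rd of Eb7b9 (Eb dominant seventh flat nine) is G; the 5th of D#min7 is A#.
From G to A#: 3 semitones over a second = augmented.

augmented second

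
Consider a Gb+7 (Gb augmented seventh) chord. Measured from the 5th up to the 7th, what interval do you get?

Gb+7: Gb–Bb–D–Fb.
5th = D; 7th = Fb.
From D to Fb: 2 semitones over a third = diminished.

d3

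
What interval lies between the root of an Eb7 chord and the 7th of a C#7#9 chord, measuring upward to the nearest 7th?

augmented fifth

Eb7 has Eb as its root, and C#7#9 has B as its 7th.
5 letter names make it a fifth; at 8 semitones (a half step wider than perfect) the quality is augmented.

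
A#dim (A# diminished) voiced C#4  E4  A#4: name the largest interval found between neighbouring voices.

augmented fourth

Adjacent intervals: C#4→E4 = minor third; E4→A#4 = augmented fourth.
The largest is E4 to A#4, an augmented fourth (6 semitones).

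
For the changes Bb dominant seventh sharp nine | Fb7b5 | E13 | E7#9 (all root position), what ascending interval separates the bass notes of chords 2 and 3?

augmented seventh

The roots are Fb and E.
From Fb to E: 12 semitones over a seventh = augmented.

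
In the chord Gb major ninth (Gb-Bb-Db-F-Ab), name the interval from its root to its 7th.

The root is Gb and the 7th is F.
Gb up to F spans 7 letter names and 11 semitones — a major seventh.

major 7th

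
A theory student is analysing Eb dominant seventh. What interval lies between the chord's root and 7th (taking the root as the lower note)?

Eb7: Eb, G, Bb, Db.
Root = Eb; 7th = Db.
7 letter names make it a seventh; at 10 semitones (a half step narrower than major) the quality is minor.

m7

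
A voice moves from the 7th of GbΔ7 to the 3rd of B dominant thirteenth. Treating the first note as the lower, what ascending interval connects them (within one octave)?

The 7th of GbΔ7 is F; the 3rd of B dominant thirteenth is D#.
F up to D# is 10 semitones, a half step wider than a major sixth, so the interval is augmented.

A6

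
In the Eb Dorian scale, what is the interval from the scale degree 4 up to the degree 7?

The scale runs Eb F Gb Ab Bb C Db.
So we need the interval from Ab up to Db.
Ab up to Db spans 4 letter names and 5 semitones — a perfect fourth.

perfect 4th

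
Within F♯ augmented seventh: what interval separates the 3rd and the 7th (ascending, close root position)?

diminished fifth

Spelling the chord: F♯–A♯–C𝄪–E.
So we need the interval from A♯ up to E.
5 letter names make it a fifth; at 6 semitones (a half step narrower than perfect) the quality is diminished.
This 3–7 tritone is the characteristic tension at the heart of the dominant sound.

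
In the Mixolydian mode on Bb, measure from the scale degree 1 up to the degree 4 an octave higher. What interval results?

Bb mixolydian: Bb C D Eb F G Ab.
That puts Bb below Eb.
From Bb to Eb is 17 semitones, exactly the perfect eleventh.

perfect 11th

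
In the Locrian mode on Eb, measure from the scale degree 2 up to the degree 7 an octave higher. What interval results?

The scale runs Eb Fb Gb Ab Bbb Cb Db.
So we need the interval from Fb up to Db.
Counting 13 letters and 21 half steps from Fb gives a major thirteenth.

major thirteenth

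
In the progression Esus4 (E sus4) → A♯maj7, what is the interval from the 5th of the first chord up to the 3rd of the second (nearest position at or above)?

augmented second

The 5th of Esus4 (E sus4) is B; the 3rd of A♯maj7 is C𝄪.
2 letter names make it a second; at 3 semitones (a half step wider than major) the quality is augmented.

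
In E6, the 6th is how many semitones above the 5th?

2

Spelling the chord: E, G♯, B, C♯.
B to C♯ is a major second: 2 semitones.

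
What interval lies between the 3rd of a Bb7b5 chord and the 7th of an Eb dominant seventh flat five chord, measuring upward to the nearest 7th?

diminished 8th

Bb7b5 has D as its 3rd, and Eb dominant seventh flat five has Db as its 7th.
D up to Db is 11 semitones, a half step narrower than a perfect octave, so the interval is diminished.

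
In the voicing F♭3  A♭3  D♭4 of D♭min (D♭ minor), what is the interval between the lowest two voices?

Those voices are F♭3 and A♭3.
Counting 3 letters and 4 half steps from F♭ gives a major third.

M3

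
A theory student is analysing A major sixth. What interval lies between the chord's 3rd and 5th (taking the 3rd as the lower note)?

A6 (A major sixth): A–C#–E–F#.
The 3rd is C# and the 5th is E.
From C# to E: 3 semitones over a third = minor.

m3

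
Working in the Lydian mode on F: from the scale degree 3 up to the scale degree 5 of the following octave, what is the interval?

F lydian: F G A B C D E.
Scale degree 3 = A; 5th scale degree (up an octave) = C.
10 letter names make it a tenth; at 15 semitones (a half step narrower than major) the quality is minor.

m10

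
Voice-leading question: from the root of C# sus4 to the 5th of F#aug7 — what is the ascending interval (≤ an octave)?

augmented unison

The root of C# sus4 is C#; the 5th of F#aug7 is C##.
From C# to C##: 1 semitone over a unison = augmented.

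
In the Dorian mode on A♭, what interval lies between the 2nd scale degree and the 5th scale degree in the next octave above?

Spelling the Dorian mode on A♭: A♭ B♭ C♭ D♭ E♭ F G♭.
So we need the interval from B♭ up to E♭.
From B♭ to E♭ is 17 semitones, exactly the perfect eleventh.

perfect eleventh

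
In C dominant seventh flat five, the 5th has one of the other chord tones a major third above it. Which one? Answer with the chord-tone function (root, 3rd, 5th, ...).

Spelling the chord: C, E, Gb, Bb.
The 5th is Gb. A major third above Gb is Bb.
Bb is the chord's 7th.

7th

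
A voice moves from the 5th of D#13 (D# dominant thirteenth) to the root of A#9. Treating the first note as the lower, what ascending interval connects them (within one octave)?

The 5th of D#13 (D# dominant thirteenth) is A#; the root of A#9 is A#.
A# up to A# spans 1 letter names and 0 semitones — a perfect unison.

P1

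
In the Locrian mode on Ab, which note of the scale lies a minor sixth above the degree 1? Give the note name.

Fb

The scale is Ab Bbb Cb Db Ebb Fb Gb.
The degree 1 is Ab; a minor sixth above that is Fb — scale degree 6.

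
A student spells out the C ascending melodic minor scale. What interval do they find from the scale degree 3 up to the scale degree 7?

The scale runs C D E♭ F G A B.
Scale degree 3 = E♭; 7th degree = B.
From E♭ to B: 8 semitones over a fifth = augmented.

augmented fifth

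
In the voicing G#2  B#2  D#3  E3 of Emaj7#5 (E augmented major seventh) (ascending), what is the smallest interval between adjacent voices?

Adjacent intervals: G#2→B#2 = major third; B#2→D#3 = minor third; D#3→E3 = minor second.
The smallest is D#3 to E3, a minor second (1 semitone).

minor second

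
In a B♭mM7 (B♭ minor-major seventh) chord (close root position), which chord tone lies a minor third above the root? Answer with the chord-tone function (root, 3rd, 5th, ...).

B♭m(maj7): B♭ D♭ F A.
The root is B♭. A minor third above B♭ is D♭.
D♭ is the chord's 3rd.

3rd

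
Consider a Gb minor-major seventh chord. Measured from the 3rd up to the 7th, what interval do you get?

The chord tones of Gbm(maj7) (Gb minor-major seventh) are Gb–Bbb–Db–F.
The 3rd is Bbb and the 7th is F.
Bbb up to F is 8 semitones, a half step wider than a perfect fifth, so the interval is augmented.

augmented 5th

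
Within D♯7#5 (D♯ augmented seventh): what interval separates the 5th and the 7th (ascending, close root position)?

Spelling the chord: D♯-F𝄪-A𝄪-C♯.
The 5th is A𝄪 and the 7th is C♯.
A𝄪 up to C♯ is 2 semitones, a whole step narrower than a major third, so the interval is diminished.

diminished third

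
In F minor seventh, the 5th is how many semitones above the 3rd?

Spelling the chord: F, Ab, C, Eb.
Ab to C is a major third: 4 semitones.

4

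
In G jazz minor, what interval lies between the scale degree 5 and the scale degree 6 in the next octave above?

G melodic minor: G A B♭ C D E F♯.
That puts D below E.
Counting 9 letters and 14 half steps from D gives a major ninth.

M9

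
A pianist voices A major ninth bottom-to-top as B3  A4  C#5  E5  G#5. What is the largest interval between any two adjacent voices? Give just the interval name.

minor seventh

Adjacent intervals: B3→A4 = minor seventh; A4→C#5 = major third; C#5→E5 = minor third; E5→G#5 = major third.
The largest is B3 to A4, a minor seventh (10 semitones).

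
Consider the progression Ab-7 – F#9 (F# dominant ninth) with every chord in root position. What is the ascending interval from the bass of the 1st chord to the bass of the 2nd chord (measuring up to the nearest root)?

The roots are Ab and F#.
Ab up to F# is 10 semitones, a half step wider than a major sixth, so the interval is augmented.

augmented sixth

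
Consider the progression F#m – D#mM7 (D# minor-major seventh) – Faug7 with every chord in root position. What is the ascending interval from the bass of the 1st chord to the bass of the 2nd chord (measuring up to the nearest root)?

The roots are F# and D#.
F# up to D# spans 6 letter names and 9 semitones — a major sixth.

major sixth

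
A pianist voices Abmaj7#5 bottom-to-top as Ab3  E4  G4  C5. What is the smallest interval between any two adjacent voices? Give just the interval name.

minor third

Adjacent intervals: Ab3→E4 = augmented fifth; E4→G4 = minor third; G4→C5 = perfect fourth.
The smallest is E4 to G4, a minor third (3 semitones).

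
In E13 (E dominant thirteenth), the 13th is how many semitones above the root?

21

E13 (E dominant thirteenth) is spelled E G# B D F# C#.
E to C# is a major thirteenth: 21 semitones.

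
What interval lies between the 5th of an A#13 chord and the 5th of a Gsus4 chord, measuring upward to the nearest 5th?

diminished 7th

A#13 has E# as its 5th, and Gsus4 has D as its 5th.
From E# to D: 9 semitones over a seventh = diminished.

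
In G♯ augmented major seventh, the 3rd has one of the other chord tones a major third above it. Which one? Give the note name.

D##

G♯maj7#5 (G♯ augmented major seventh): G♯, B♯, D𝄪, F𝄪.
The 3rd is B♯. A major third above B♯ is D𝄪.
D𝄪 is the chord's 5th.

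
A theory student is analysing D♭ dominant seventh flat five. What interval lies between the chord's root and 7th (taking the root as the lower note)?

The chord tones of D♭7b5 (D♭ dominant seventh flat five) are D♭, F, A𝄫, C♭.
Root = D♭; 7th = C♭.
From D♭ to C♭: 10 semitones over a seventh = minor.

minor seventh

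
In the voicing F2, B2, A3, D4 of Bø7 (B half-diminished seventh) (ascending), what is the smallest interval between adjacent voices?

Adjacent intervals: F2→B2 = augmented fourth; B2→A3 = minor seventh; A3→D4 = perfect fourth.
The smallest is A3 to D4, a perfect fourth (5 semitones).

perfect fourth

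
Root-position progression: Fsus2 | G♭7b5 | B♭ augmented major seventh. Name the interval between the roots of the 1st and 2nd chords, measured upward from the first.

m2

The roots are F and G♭.
From F to G♭: 1 semitone over a second = minor.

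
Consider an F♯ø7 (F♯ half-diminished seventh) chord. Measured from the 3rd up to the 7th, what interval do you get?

F♯m7b5 is spelled F♯-A-C-E.
The 3rd is A and the 7th is E.
From A to E is 7 semitones, exactly the perfect fifth.

perfect 5th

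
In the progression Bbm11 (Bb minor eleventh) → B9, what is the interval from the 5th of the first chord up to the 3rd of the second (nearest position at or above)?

Bbm11 (Bb minor eleventh) has F as its 5th, and B9 has D# as its 3rd.
From F to D#: 10 semitones over a sixth = augmented.

augmented sixth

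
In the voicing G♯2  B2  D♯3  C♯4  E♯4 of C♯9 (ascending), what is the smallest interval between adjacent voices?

minor 3rd

Adjacent intervals: G♯2→B2 = minor third; B2→D♯3 = major third; D♯3→C♯4 = minor seventh; C♯4→E♯4 = major third.
The smallest is G♯2 to B2, a minor third (3 semitones).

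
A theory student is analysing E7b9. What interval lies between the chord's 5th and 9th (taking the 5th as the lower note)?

Spelling the chord: E, G#, B, D, F.
The 5th is B and the 9th is F.
From B to F: 6 semitones over a fifth = diminished.

diminished 5th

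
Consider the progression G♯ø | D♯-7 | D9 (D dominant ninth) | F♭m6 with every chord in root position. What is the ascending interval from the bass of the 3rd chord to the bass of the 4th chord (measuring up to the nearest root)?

diminished third

The roots are D and F♭.
From D to F♭: 2 semitones over a third = diminished.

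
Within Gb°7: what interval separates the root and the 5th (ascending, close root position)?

diminished 5th

Gb diminished seventh: Gb, Bbb, Dbb, Fbb.
The root is Gb and the 5th is Dbb.
Gb up to Dbb is 6 semitones, a half step narrower than a perfect fifth, so the interval is diminished.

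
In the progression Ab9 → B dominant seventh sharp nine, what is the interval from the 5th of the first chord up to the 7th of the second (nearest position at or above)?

augmented fourth

Ab9 has Eb as its 5th, and B dominant seventh sharp nine has A as its 7th.
From Eb to A: 6 semitones over a fourth = augmented.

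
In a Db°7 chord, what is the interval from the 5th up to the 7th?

The chord tones of Db diminished seventh are Db, Fb, Abb, Cbb.
That puts Abb below Cbb.
From Abb to Cbb: 3 semitones over a third = minor.

minor 3rd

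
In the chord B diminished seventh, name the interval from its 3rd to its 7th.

diminished fifth

B°7 is spelled B, D, F, A♭.
The 3rd is D and the 7th is A♭.
5 letter names make it a fifth; at 6 semitones (a half step narrower than perfect) the quality is diminished.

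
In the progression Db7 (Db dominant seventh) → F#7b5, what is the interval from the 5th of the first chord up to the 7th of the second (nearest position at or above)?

The 5th of Db7 (Db dominant seventh) is Ab; the 7th of F#7b5 is E.
Ab up to E is 8 semitones, a half step wider than a perfect fifth, so the interval is augmented.

A5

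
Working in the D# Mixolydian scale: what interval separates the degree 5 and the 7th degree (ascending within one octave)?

m3

D# mixolydian: D# E# F## G# A# B# C#.
Degree 5 = A#; scale degree 7 = C#.
3 letter names make it a third; at 3 semitones (a half step narrower than major) the quality is minor.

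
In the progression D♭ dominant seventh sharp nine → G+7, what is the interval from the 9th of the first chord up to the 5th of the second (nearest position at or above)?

M7

D♭ dominant seventh sharp nine has E as its 9th, and G+7 has D♯ as its 5th.
Counting 7 letters and 11 half steps from E gives a major seventh.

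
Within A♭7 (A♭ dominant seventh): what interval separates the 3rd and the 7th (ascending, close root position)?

diminished fifth

Spelling the chord: A♭-C-E♭-G♭.
3rd = C; 7th = G♭.
From C to G♭: 6 semitones over a fifth = diminished.
This 3–7 tritone is the characteristic tension at the heart of the dominant sound.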